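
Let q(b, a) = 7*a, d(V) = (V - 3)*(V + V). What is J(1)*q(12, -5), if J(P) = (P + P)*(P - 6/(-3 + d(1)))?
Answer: -130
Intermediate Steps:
d(V) = 2*V*(-3 + V) (d(V) = (-3 + V)*(2*V) = 2*V*(-3 + V))
J(P) = 2*P*(6/7 + P) (J(P) = (P + P)*(P - 6/(-3 + 2*1*(-3 + 1))) = (2*P)*(P - 6/(-3 + 2*1*(-2))) = (2*P)*(P - 6/(-3 - 4)) = (2*P)*(P - 6/(-7)) = (2*P)*(P - 6*(-⅐)) = (2*P)*(P + 6/7) = (2*P)*(6/7 + P) = 2*P*(6/7 + P))
J(1)*q(12, -5) = ((2/7)*1*(6 + 7*1))*(7*(-5)) = ((2/7)*1*(6 + 7))*(-35) = ((2/7)*1*13)*(-35) = (26/7)*(-35) = -130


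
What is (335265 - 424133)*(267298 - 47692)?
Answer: -19515946008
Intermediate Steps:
(335265 - 424133)*(267298 - 47692) = -88868*219606 = -19515946008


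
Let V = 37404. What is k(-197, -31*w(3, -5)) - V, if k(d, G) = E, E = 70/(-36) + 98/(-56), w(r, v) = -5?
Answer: -1346677/36 ≈ -37408.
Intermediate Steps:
E = -133/36 (E = 70*(-1/36) + 98*(-1/56) = -35/18 - 7/4 = -133/36 ≈ -3.6944)
k(d, G) = -133/36
k(-197, -31*w(3, -5)) - V = -133/36 - 1*37404 = -133/36 - 37404 = -1346677/36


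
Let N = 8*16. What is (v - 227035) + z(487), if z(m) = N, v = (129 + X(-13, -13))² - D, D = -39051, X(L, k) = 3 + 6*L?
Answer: -184940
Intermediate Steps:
N = 128
v = 41967 (v = (129 + (3 + 6*(-13)))² - 1*(-39051) = (129 + (3 - 78))² + 39051 = (129 - 75)² + 39051 = 54² + 39051 = 2916 + 39051 = 41967)
z(m) = 128
(v - 227035) + z(487) = (41967 - 227035) + 128 = -185068 + 128 = -184940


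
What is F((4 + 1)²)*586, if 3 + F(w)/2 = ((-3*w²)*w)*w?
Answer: -1373441016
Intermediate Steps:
F(w) = -6 - 6*w⁴ (F(w) = -6 + 2*(((-3*w²)*w)*w) = -6 + 2*((-3*w³)*w) = -6 + 2*(-3*w⁴) = -6 - 6*w⁴)
F((4 + 1)²)*586 = (-6 - 6*(4 + 1)⁸)*586 = (-6 - 6*(5²)⁴)*586 = (-6 - 6*25⁴)*586 = (-6 - 6*390625)*586 = (-6 - 2343750)*586 = -2343756*586 = -1373441016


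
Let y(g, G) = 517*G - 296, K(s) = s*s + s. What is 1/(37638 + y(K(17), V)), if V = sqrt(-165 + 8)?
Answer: 37342/1436389337 - 517*I*sqrt(157)/1436389337 ≈ 2.5997e-5 - 4.5099e-6*I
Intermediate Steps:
K(s) = s + s**2 (K(s) = s**2 + s = s + s**2)
V = I*sqrt(157) (V = sqrt(-157) = I*sqrt(157) ≈ 12.53*I)
y(g, G) = -296 + 517*G
1/(37638 + y(K(17), V)) = 1/(37638 + (-296 + 517*(I*sqrt(157)))) = 1/(37638 + (-296 + 517*I*sqrt(157))) = 1/(37342 + 517*I*sqrt(157))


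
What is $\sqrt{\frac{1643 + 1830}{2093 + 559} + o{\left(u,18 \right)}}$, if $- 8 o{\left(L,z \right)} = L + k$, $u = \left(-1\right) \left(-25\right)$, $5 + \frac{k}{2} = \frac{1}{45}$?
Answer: $\frac{i \sqrt{100393670}}{13260} \approx 0.75563 i$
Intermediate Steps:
$k = - \frac{448}{45}$ ($k = -10 + \frac{2}{45} = - \frac{448}{45} \approx -9.9556$)
$u = 25$
$o{\left(L,z \right)} = \frac{56}{45} - \frac{L}{8}$ ($o{\left(L,z \right)} = - \frac{L - \frac{448}{45}}{8} = - \frac{- \frac{448}{45} + L}{8} = \frac{56}{45} - \frac{L}{8}$)
$\sqrt{\frac{1643 + 1830}{2093 + 559} + o{\left(u,18 \right)}} = \sqrt{\frac{1643 + 1830}{2093 + 559} + \left(\frac{56}{45} - \frac{25}{8}\right)} = \sqrt{\frac{3473}{2652} + \left(\frac{56}{45} - \frac{25}{8}\right)} = \sqrt{3473 \cdot \frac{1}{2652} - \frac{677}{360}} = \sqrt{\frac{3473}{2652} - \frac{677}{360}} = \sqrt{- \frac{45427}{79560}} = \frac{i \sqrt{100393670}}{13260}$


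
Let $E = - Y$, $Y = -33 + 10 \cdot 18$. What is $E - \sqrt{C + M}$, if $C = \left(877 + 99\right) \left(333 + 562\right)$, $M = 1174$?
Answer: $-147 - \sqrt{874694} \approx -1082.3$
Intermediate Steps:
$Y = 147$ ($Y = -33 + 180 = 147$)
$C = 873520$ ($C = 976 \cdot 895 = 873520$)
$E = -147$ ($E = \left(-1\right) 147 = -147$)
$E - \sqrt{C + M} = -147 - \sqrt{873520 + 1174} = -147 - \sqrt{874694}$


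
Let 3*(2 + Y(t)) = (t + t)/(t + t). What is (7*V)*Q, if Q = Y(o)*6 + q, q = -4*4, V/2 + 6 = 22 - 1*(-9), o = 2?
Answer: -9100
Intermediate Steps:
Y(t) = -5/3 (Y(t) = -2 + ((t + t)/(t + t))/3 = -2 + ((2*t)/((2*t)))/3 = -2 + ((2*t)*(1/(2*t)))/3 = -2 + (⅓)*1 = -2 + ⅓ = -5/3)
V = 50 (V = -12 + 2*(22 - 1*(-9)) = -12 + 2*(22 + 9) = -12 + 2*31 = -12 + 62 = 50)
q = -16
Q = -26 (Q = -5/3*6 - 16 = -10 - 16 = -26)
(7*V)*Q = (7*50)*(-26) = 350*(-26) = -9100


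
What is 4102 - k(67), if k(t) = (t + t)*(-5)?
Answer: 4772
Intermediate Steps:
k(t) = -10*t (k(t) = (2*t)*(-5) = -10*t)
4102 - k(67) = 4102 - (-10)*67 = 4102 - 1*(-670) = 4102 + 670 = 4772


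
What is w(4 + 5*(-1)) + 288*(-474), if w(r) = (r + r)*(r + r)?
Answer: -136508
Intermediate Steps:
w(r) = 4*r² (w(r) = (2*r)*(2*r) = 4*r²)
w(4 + 5*(-1)) + 288*(-474) = 4*(4 + 5*(-1))² + 288*(-474) = 4*(4 - 5)² - 136512 = 4*(-1)² - 136512 = 4*1 - 136512 = 4 - 136512 = -136508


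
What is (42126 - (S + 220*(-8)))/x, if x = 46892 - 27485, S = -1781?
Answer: 45667/19407 ≈ 2.3531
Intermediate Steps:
x = 19407
(42126 - (S + 220*(-8)))/x = (42126 - (-1781 + 220*(-8)))/19407 = (42126 - (-1781 - 1760))*(1/19407) = (42126 - 1*(-3541))*(1/19407) = (42126 + 3541)*(1/19407) = 45667*(1/19407) = 45667/19407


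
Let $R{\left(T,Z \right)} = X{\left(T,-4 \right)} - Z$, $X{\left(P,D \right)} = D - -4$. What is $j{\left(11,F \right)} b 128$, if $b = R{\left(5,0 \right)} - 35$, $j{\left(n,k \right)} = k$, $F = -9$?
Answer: $40320$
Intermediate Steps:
$X{\left(P,D \right)} = 4 + D$ ($X{\left(P,D \right)} = D + 4 = 4 + D$)
$R{\left(T,Z \right)} = - Z$ ($R{\left(T,Z \right)} = \left(4 - 4\right) - Z = 0 - Z = - Z$)
$b = -35$ ($b = \left(-1\right) 0 - 35 = 0 - 35 = -35$)
$j{\left(11,F \right)} b 128 = \left(-9\right) \left(-35\right) 128 = 315 \cdot 128 = 40320$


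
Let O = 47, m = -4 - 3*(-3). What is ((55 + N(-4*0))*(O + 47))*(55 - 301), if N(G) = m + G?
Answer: -1387440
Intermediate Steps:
m = 5 (m = -4 + 9 = 5)
N(G) = 5 + G
((55 + N(-4*0))*(O + 47))*(55 - 301) = ((55 + (5 - 4*0))*(47 + 47))*(55 - 301) = ((55 + (5 + 0))*94)*(-246) = ((55 + 5)*94)*(-246) = (60*94)*(-246) = 5640*(-246) = -1387440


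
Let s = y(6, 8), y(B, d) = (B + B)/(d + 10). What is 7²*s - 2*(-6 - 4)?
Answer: 158/3 ≈ 52.667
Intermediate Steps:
y(B, d) = 2*B/(10 + d) (y(B, d) = (2*B)/(10 + d) = 2*B/(10 + d))
s = ⅔ (s = 2*6/(10 + 8) = 2*6/18 = 2*6*(1/18) = ⅔ ≈ 0.66667)
7²*s - 2*(-6 - 4) = 7²*(⅔) - 2*(-6 - 4) = 49*(⅔) - 2*(-10) = 98/3 + 20 = 158/3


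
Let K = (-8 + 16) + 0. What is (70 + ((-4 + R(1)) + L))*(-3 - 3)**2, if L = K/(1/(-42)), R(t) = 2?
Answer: -9648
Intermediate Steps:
K = 8 (K = 8 + 0 = 8)
L = -336 (L = 8/(1/(-42)) = 8/(-1/42) = 8*(-42) = -336)
(70 + ((-4 + R(1)) + L))*(-3 - 3)**2 = (70 + ((-4 + 2) - 336))*(-3 - 3)**2 = (70 + (-2 - 336))*(-6)**2 = (70 - 338)*36 = -268*36 = -9648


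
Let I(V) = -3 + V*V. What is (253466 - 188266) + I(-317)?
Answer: 165686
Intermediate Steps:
I(V) = -3 + V²
(253466 - 188266) + I(-317) = (253466 - 188266) + (-3 + (-317)²) = 65200 + (-3 + 100489) = 65200 + 100486 = 165686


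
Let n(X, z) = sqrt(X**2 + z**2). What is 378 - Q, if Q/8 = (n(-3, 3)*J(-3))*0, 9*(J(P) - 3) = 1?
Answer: 378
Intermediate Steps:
J(P) = 28/9 (J(P) = 3 + (1/9)*1 = 3 + 1/9 = 28/9)
Q = 0 (Q = 8*((sqrt((-3)**2 + 3**2)*(28/9))*0) = 8*((sqrt(9 + 9)*(28/9))*0) = 8*((sqrt(18)*(28/9))*0) = 8*(((3*sqrt(2))*(28/9))*0) = 8*((28*sqrt(2)/3)*0) = 8*0 = 0)
378 - Q = 378 - 1*0 = 378 + 0 = 378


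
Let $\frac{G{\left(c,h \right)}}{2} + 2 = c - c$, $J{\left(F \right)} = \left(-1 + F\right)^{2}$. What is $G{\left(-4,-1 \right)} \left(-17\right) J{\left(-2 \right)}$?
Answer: $612$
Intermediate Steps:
$G{\left(c,h \right)} = -4$ ($G{\left(c,h \right)} = -4 + 2 \left(c - c\right) = -4 + 2 \cdot 0 = -4 + 0 = -4$)
$G{\left(-4,-1 \right)} \left(-17\right) J{\left(-2 \right)} = \left(-4\right) \left(-17\right) \left(-1 - 2\right)^{2} = 68 \left(-3\right)^{2} = 68 \cdot 9 = 612$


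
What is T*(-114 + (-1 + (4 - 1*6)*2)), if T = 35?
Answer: -4165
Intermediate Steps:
T*(-114 + (-1 + (4 - 1*6)*2)) = 35*(-114 + (-1 + (4 - 1*6)*2)) = 35*(-114 + (-1 + (4 - 6)*2)) = 35*(-114 + (-1 - 2*2)) = 35*(-114 + (-1 - 4)) = 35*(-114 - 5) = 35*(-119) = -4165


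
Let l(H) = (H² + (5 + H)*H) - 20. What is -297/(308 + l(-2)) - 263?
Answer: -6865/26 ≈ -264.04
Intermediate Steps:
l(H) = -20 + H² + H*(5 + H) (l(H) = (H² + H*(5 + H)) - 20 = -20 + H² + H*(5 + H))
-297/(308 + l(-2)) - 263 = -297/(308 + (-20 + 2*(-2)² + 5*(-2))) - 263 = -297/(308 + (-20 + 2*4 - 10)) - 263 = -297/(308 + (-20 + 8 - 10)) - 263 = -297/(308 - 22) - 263 = -297/286 - 263 = -297*1/286 - 263 = -27/26 - 263 = -6865/26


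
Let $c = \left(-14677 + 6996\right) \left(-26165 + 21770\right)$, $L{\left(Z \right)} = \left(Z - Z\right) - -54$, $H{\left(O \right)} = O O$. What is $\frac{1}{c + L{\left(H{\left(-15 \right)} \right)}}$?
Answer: $\frac{1}{33758049} \approx 2.9623 \cdot 10^{-8}$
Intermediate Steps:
$H{\left(O \right)} = O^{2}$
$L{\left(Z \right)} = 54$ ($L{\left(Z \right)} = 0 + 54 = 54$)
$c = 33757995$ ($c = \left(-7681\right) \left(-4395\right) = 33757995$)
$\frac{1}{c + L{\left(H{\left(-15 \right)} \right)}} = \frac{1}{33757995 + 54} = \frac{1}{33758049}$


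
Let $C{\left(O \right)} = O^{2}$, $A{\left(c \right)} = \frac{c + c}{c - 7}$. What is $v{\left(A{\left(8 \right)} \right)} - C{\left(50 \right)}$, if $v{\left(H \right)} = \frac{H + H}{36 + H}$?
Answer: $- \frac{32492}{13} \approx -2499.4$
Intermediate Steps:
$A{\left(c \right)} = \frac{2 c}{-7 + c}$
$v{\left(H \right)} = \frac{2 H}{36 + H}$
$v{\left(A{\left(8 \right)} \right)} - C{\left(50 \right)} = \frac{2 \cdot 2 \cdot 8 \frac{1}{-7 + 8}}{36 + 2 \cdot 8 \frac{1}{-7 + 8}} - 50^{2} = \frac{2 \cdot 2 \cdot 8 \cdot 1^{-1}}{36 + 2 \cdot 8 \cdot 1^{-1}} - 2500 = \frac{2 \cdot 2 \cdot 8 \cdot 1}{36 + 2 \cdot 8 \cdot 1} - 2500 = 2 \cdot 16 \frac{1}{36 + 16} - 2500 = 2 \cdot 16 \cdot \frac{1}{52} - 2500 = \frac{8}{13} - 2500 = - \frac{32492}{13}$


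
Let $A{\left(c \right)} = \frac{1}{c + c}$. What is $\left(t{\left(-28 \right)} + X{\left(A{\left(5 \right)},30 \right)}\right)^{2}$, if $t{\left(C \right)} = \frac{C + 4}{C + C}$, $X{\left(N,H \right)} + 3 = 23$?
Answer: $\frac{20449}{49} \approx 417.33$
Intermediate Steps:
$A{\left(c \right)} = \frac{1}{2 c}$
$X{\left(N,H \right)} = 20$ ($X{\left(N,H \right)} = -3 + 23 = 20$)
$t{\left(C \right)} = \frac{4 + C}{2 C}$
$\left(t{\left(-28 \right)} + X{\left(A{\left(5 \right)},30 \right)}\right)^{2} = \left(\frac{4 - 28}{2 \left(-28\right)} + 20\right)^{2} = \left(\frac{1}{2} \left(- \frac{1}{28}\right) \left(-24\right) + 20\right)^{2} = \left(\frac{3}{7} + 20\right)^{2} = \left(\frac{143}{7}\right)^{2} = \frac{20449}{49}$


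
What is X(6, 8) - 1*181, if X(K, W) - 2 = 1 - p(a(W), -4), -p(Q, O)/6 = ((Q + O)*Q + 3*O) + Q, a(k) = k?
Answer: -10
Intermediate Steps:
p(Q, O) = -18*O - 6*Q - 6*Q*(O + Q) (p(Q, O) = -6*(((Q + O)*Q + 3*O) + Q) = -6*(((O + Q)*Q + 3*O) + Q) = -6*((Q*(O + Q) + 3*O) + Q) = -6*((3*O + Q*(O + Q)) + Q) = -6*(Q + 3*O + Q*(O + Q)) = -18*O - 6*Q - 6*Q*(O + Q))
X(K, W) = -69 - 18*W + 6*W² (X(K, W) = 2 + (1 - (-18*(-4) - 6*W - 6*W² - 6*(-4)*W)) = 2 + (1 - (72 - 6*W - 6*W² + 24*W)) = 2 + (1 - (72 - 6*W² + 18*W)) = 2 + (1 + (-72 - 18*W + 6*W²)) = 2 + (-71 - 18*W + 6*W²) = -69 - 18*W + 6*W²)
X(6, 8) - 1*181 = (-69 - 18*8 + 6*8²) - 1*181 = (-69 - 144 + 6*64) - 181 = (-69 - 144 + 384) - 181 = 171 - 181 = -10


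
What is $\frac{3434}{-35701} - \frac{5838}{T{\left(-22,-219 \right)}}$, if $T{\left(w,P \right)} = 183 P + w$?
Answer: $\frac{70722472}{1431574399} \approx 0.049402$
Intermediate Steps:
$T{\left(w,P \right)} = w + 183 P$
$\frac{3434}{-35701} - \frac{5838}{T{\left(-22,-219 \right)}} = \frac{3434}{-35701} - \frac{5838}{-22 + 183 \left(-219\right)} = 3434 \left(- \frac{1}{35701}\right) - \frac{5838}{-22 - 40077} = - \frac{3434}{35701} - \frac{5838}{-40099} = - \frac{3434}{35701} - - \frac{5838}{40099} = - \frac{3434}{35701} + \frac{5838}{40099} = \frac{70722472}{1431574399}$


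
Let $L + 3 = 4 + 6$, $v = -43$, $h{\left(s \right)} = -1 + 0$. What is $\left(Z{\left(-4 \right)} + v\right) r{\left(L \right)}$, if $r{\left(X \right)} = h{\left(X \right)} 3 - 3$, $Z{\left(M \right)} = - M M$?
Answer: $354$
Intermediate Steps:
$Z{\left(M \right)} = - M^{2}$
$h{\left(s \right)} = -1$
$L = 7$ ($L = -3 + \left(4 + 6\right) = -3 + 10 = 7$)
$r{\left(X \right)} = -6$ ($r{\left(X \right)} = \left(-1\right) 3 - 3 = -3 - 3 = -6$)
$\left(Z{\left(-4 \right)} + v\right) r{\left(L \right)} = \left(- \left(-4\right)^{2} - 43\right) \left(-6\right) = \left(\left(-1\right) 16 - 43\right) \left(-6\right) = \left(-16 - 43\right) \left(-6\right) = \left(-59\right) \left(-6\right) = 354$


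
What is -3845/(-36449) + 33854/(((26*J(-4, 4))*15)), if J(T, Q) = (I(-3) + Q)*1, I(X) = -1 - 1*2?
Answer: 617721998/7107555 ≈ 86.911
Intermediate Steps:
I(X) = -3 (I(X) = -1 - 2 = -3)
J(T, Q) = -3 + Q (J(T, Q) = (-3 + Q)*1 = -3 + Q)
-3845/(-36449) + 33854/(((26*J(-4, 4))*15)) = -3845/(-36449) + 33854/(((26*(-3 + 4))*15)) = -3845*(-1/36449) + 33854/(((26*1)*15)) = 3845/36449 + 33854/((26*15)) = 3845/36449 + 33854/390 = 3845/36449 + 33854*(1/390) = 3845/36449 + 16927/195 = 617721998/7107555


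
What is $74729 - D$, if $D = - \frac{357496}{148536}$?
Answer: $\frac{1387538030}{18567} \approx 74731.0$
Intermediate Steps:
$D = - \frac{44687}{18567}$ ($D = \left(-357496\right) \frac{1}{148536} = - \frac{44687}{18567} \approx -2.4068$)
$74729 - D = 74729 - - \frac{44687}{18567} = 74729 + \frac{44687}{18567} = \frac{1387538030}{18567}$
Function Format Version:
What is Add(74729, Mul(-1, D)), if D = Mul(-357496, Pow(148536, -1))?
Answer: Rational(1387538030, 18567) ≈ 74731.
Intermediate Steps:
D = Rational(-44687, 18567) (D = Mul(-357496, Rational(1, 148536)) = Rational(-44687, 18567) ≈ -2.4068)
Add(74729, Mul(-1, D)) = Add(74729, Mul(-1, Rational(-44687, 18567))) = Add(74729, Rational(44687, 18567)) = Rational(1387538030, 18567)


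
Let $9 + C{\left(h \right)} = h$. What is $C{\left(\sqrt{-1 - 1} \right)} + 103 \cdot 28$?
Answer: $2875 + i \sqrt{2} \approx 2875.0 + 1.4142 i$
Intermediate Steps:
$C{\left(h \right)} = -9 + h$
$C{\left(\sqrt{-1 - 1} \right)} + 103 \cdot 28 = \left(-9 + \sqrt{-1 - 1}\right) + 103 \cdot 28 = \left(-9 + \sqrt{-2}\right) + 2884 = \left(-9 + i \sqrt{2}\right) + 2884 = 2875 + i \sqrt{2}$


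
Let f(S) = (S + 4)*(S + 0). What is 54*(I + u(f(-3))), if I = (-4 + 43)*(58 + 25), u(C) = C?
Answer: 174636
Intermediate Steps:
f(S) = S*(4 + S) (f(S) = (4 + S)*S = S*(4 + S))
I = 3237 (I = 39*83 = 3237)
54*(I + u(f(-3))) = 54*(3237 - 3*(4 - 3)) = 54*(3237 - 3*1) = 54*(3237 - 3) = 54*3234 = 174636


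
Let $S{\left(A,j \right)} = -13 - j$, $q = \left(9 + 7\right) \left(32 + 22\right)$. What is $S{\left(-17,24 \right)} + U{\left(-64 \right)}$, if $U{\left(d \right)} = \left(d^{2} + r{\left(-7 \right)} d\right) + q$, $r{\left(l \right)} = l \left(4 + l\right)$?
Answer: $3579$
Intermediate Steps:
$q = 864$ ($q = 16 \cdot 54 = 864$)
$U{\left(d \right)} = 864 + d^{2} + 21 d$ ($U{\left(d \right)} = \left(d^{2} + - 7 \left(4 - 7\right) d\right) + 864 = \left(d^{2} + \left(-7\right) \left(-3\right) d\right) + 864 = \left(d^{2} + 21 d\right) + 864 = 864 + d^{2} + 21 d$)
$S{\left(-17,24 \right)} + U{\left(-64 \right)} = \left(-13 - 24\right) + \left(864 + \left(-64\right)^{2} + 21 \left(-64\right)\right) = \left(-13 - 24\right) + \left(864 + 4096 - 1344\right) = -37 + 3616 = 3579$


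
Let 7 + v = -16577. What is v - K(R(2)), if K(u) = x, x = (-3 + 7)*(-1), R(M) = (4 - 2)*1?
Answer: -16580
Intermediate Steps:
R(M) = 2 (R(M) = 2*1 = 2)
x = -4 (x = 4*(-1) = -4)
K(u) = -4
v = -16584 (v = -7 - 16577 = -16584)
v - K(R(2)) = -16584 - 1*(-4) = -16584 + 4 = -16580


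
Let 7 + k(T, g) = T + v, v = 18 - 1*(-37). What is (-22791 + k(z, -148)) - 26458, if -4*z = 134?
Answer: -98469/2 ≈ -49235.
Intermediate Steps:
z = -67/2 (z = -1/4*134 = -67/2 ≈ -33.500)
v = 55 (v = 18 + 37 = 55)
k(T, g) = 48 + T (k(T, g) = -7 + (T + 55) = -7 + (55 + T) = 48 + T)
(-22791 + k(z, -148)) - 26458 = (-22791 + (48 - 67/2)) - 26458 = (-22791 + 29/2) - 26458 = -45553/2 - 26458 = -98469/2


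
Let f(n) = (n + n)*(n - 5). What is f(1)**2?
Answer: 64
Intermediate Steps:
f(n) = 2*n*(-5 + n) (f(n) = (2*n)*(-5 + n) = 2*n*(-5 + n))
f(1)**2 = (2*1*(-5 + 1))**2 = (2*1*(-4))**2 = (-8)**2 = 64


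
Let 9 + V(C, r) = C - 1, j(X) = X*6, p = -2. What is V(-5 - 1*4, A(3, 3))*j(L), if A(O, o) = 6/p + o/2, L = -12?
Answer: 1368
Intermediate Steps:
j(X) = 6*X
A(O, o) = -3 + o/2 (A(O, o) = 6/(-2) + o/2 = 6*(-½) + o*(½) = -3 + o/2)
V(C, r) = -10 + C (V(C, r) = -9 + (C - 1) = -9 + (-1 + C) = -10 + C)
V(-5 - 1*4, A(3, 3))*j(L) = (-10 + (-5 - 1*4))*(6*(-12)) = (-10 + (-5 - 4))*(-72) = (-10 - 9)*(-72) = -19*(-72) = 1368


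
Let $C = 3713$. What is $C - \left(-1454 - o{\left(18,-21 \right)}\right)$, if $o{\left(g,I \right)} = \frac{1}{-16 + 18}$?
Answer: $\frac{10335}{2} \approx 5167.5$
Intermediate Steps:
$o{\left(g,I \right)} = \frac{1}{2}$
$C - \left(-1454 - o{\left(18,-21 \right)}\right) = 3713 - \left(-1454 - \frac{1}{2}\right) = 3713 - - \frac{2909}{2} = 3713 + \frac{2909}{2} = \frac{10335}{2}$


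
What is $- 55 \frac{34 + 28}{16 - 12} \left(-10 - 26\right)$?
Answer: $30690$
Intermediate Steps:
$- 55 \frac{34 + 28}{16 - 12} \left(-10 - 26\right) = - 55 \cdot \frac{62}{4} \left(-36\right) = - 55 \cdot 62 \cdot \frac{1}{4} \left(-36\right) = \left(-55\right) \frac{31}{2} \left(-36\right) = \left(- \frac{1705}{2}\right) \left(-36\right) = 30690$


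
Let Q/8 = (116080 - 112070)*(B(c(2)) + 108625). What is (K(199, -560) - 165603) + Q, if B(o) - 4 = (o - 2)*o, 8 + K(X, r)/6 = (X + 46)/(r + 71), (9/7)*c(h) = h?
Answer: 46007576322877/13203 ≈ 3.4846e+9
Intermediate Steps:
c(h) = 7*h/9
K(X, r) = -48 + 6*(46 + X)/(71 + r) (K(X, r) = -48 + 6*((X + 46)/(r + 71)) = -48 + 6*((46 + X)/(71 + r)) = -48 + 6*(46 + X)/(71 + r))
B(o) = 4 + o*(-2 + o) (B(o) = 4 + (o - 2)*o = 4 + (-2 + o)*o = 4 + o*(-2 + o))
Q = 282268487440/81 (Q = 8*((116080 - 112070)*((4 + ((7/9)*2)² - 14*2/9) + 108625)) = 8*(4010*((4 + (14/9)² - 2*14/9) + 108625)) = 8*(4010*((4 + 196/81 - 28/9) + 108625)) = 8*(4010*(268/81 + 108625)) = 8*(4010*(8798893/81)) = 8*(35283560930/81) = 282268487440/81 ≈ 3.4848e+9)
(K(199, -560) - 165603) + Q = (6*(-522 + 199 - 8*(-560))/(71 - 560) - 165603) + 282268487440/81 = (6*(-522 + 199 + 4480)/(-489) - 165603) + 282268487440/81 = (6*(-1/489)*4157 - 165603) + 282268487440/81 = (-8314/163 - 165603) + 282268487440/81 = -27001603/163 + 282268487440/81 = 46007576322877/13203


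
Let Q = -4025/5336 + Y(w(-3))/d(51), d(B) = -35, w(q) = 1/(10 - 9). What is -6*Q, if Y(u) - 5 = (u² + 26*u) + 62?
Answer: 83799/4060 ≈ 20.640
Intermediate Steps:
w(q) = 1 (w(q) = 1/1 = 1)
Y(u) = 67 + u² + 26*u (Y(u) = 5 + ((u² + 26*u) + 62) = 5 + (62 + u² + 26*u) = 67 + u² + 26*u)
Q = -27933/8120 (Q = -4025/5336 + (67 + 1² + 26*1)/(-35) = -4025*1/5336 + (67 + 1 + 26)*(-1/35) = -175/232 + 94*(-1/35) = -175/232 - 94/35 = -27933/8120 ≈ -3.4400)
-6*Q = -6*(-27933/8120) = 83799/4060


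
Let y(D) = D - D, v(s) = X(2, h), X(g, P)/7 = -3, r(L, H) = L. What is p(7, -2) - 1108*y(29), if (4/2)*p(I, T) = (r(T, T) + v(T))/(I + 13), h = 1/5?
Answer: -23/40 ≈ -0.57500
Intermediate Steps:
h = 1/5 ≈ 0.20000
X(g, P) = -21 (X(g, P) = 7*(-3) = -21)
v(s) = -21
p(I, T) = (-21 + T)/(2*(13 + I)) (p(I, T) = ((T - 21)/(I + 13))/2 = ((-21 + T)/(13 + I))/2 = (-21 + T)/(2*(13 + I)))
y(D) = 0
p(7, -2) - 1108*y(29) = (-21 - 2)/(2*(13 + 7)) - 1108*0 = (1/2)*(-23)/20 + 0 = (1/2)*(1/20)*(-23) + 0 = -23/40 + 0 = -23/40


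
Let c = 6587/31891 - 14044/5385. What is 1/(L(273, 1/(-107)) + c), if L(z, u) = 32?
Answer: 171733035/5083050911 ≈ 0.033785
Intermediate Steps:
c = -412406209/171733035 (c = 6587*(1/31891) - 14044*1/5385 = 6587/31891 - 14044/5385 = -412406209/171733035 ≈ -2.4014)
1/(L(273, 1/(-107)) + c) = 1/(32 - 412406209/171733035) = 1/(5083050911/171733035) = 171733035/5083050911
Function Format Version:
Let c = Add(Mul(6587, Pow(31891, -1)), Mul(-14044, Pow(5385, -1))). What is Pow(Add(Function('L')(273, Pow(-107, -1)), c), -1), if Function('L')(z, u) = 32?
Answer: Rational(171733035, 5083050911) ≈ 0.033785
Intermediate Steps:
c = Rational(-412406209, 171733035) (c = Add(Mul(6587, Rational(1, 31891)), Mul(-14044, Rational(1, 5385))) = Add(Rational(6587, 31891), Rational(-14044, 5385)) = Rational(-412406209, 171733035) ≈ -2.4014)
Pow(Add(Function('L')(273, Pow(-107, -1)), c), -1) = Pow(Add(32, Rational(-412406209, 171733035)), -1) = Pow(Rational(5083050911, 171733035), -1) = Rational(171733035, 5083050911)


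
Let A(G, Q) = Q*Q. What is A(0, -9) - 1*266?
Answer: -185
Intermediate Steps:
A(G, Q) = Q²
A(0, -9) - 1*266 = (-9)² - 1*266 = 81 - 266 = -185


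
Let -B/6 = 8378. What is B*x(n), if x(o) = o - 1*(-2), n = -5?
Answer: 150804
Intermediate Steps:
x(o) = 2 + o (x(o) = o + 2 = 2 + o)
B = -50268 (B = -6*8378 = -50268)
B*x(n) = -50268*(2 - 5) = -50268*(-3) = 150804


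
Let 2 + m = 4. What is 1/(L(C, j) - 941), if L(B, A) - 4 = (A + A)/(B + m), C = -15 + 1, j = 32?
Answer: -3/2827 ≈ -0.0010612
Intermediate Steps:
m = 2 (m = -2 + 4 = 2)
C = -14
L(B, A) = 4 + 2*A/(2 + B) (L(B, A) = 4 + (A + A)/(B + 2) = 4 + (2*A)/(2 + B) = 4 + 2*A/(2 + B))
1/(L(C, j) - 941) = 1/(2*(4 + 32 + 2*(-14))/(2 - 14) - 941) = 1/(2*(4 + 32 - 28)/(-12) - 941) = 1/(2*(-1/12)*8 - 941) = 1/(-4/3 - 941) = 1/(-2827/3) = -3/2827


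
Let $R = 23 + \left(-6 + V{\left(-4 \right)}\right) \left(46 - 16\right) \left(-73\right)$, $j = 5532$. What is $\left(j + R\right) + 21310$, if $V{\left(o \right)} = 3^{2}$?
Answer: $20295$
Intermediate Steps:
$V{\left(o \right)} = 9$
$R = -6547$ ($R = 23 + \left(-6 + 9\right) \left(46 - 16\right) \left(-73\right) = 23 + 3 \cdot 30 \left(-73\right) = 23 + 90 \left(-73\right) = 23 - 6570 = -6547$)
$\left(j + R\right) + 21310 = \left(5532 - 6547\right) + 21310 = -1015 + 21310 = 20295$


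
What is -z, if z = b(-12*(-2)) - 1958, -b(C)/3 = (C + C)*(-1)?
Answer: 1814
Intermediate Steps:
b(C) = 6*C (b(C) = -3*(C + C)*(-1) = -3*2*C*(-1) = -(-6)*C = 6*C)
z = -1814 (z = 6*(-12*(-2)) - 1958 = 6*24 - 1958 = 144 - 1958 = -1814)
-z = -1*(-1814) = 1814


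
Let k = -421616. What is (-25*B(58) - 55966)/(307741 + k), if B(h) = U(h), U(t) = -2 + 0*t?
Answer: 55916/113875 ≈ 0.49103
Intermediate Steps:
U(t) = -2 (U(t) = -2 + 0 = -2)
B(h) = -2
(-25*B(58) - 55966)/(307741 + k) = (-25*(-2) - 55966)/(307741 - 421616) = (50 - 55966)/(-113875) = -55916*(-1/113875) = 55916/113875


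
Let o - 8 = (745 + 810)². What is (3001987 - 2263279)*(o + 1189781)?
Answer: 2665121064312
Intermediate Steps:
o = 2418033 (o = 8 + (745 + 810)² = 8 + 1555² = 8 + 2418025 = 2418033)
(3001987 - 2263279)*(o + 1189781) = (3001987 - 2263279)*(2418033 + 1189781) = 738708*3607814 = 2665121064312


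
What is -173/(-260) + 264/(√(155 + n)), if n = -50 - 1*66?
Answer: 173/260 + 88*√39/13 ≈ 42.939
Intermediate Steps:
n = -116 (n = -50 - 66 = -116)
-173/(-260) + 264/(√(155 + n)) = -173/(-260) + 264/(√(155 - 116)) = -173*(-1/260) + 264/(√39) = 173/260 + 264*(√39/39) = 173/260 + 88*√39/13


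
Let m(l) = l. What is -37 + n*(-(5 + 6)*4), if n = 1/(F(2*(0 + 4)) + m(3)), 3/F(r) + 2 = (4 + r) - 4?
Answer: -347/7 ≈ -49.571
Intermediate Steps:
F(r) = 3/(-2 + r) (F(r) = 3/(-2 + ((4 + r) - 4)) = 3/(-2 + r))
n = 2/7 (n = 1/(3/(-2 + 2*(0 + 4)) + 3) = 1/(3/(-2 + 2*4) + 3) = 1/(3/(-2 + 8) + 3) = 1/(3/6 + 3) = 1/(3*(⅙) + 3) = 1/(½ + 3) = 1/(7/2) = 2/7 ≈ 0.28571)
-37 + n*(-(5 + 6)*4) = -37 + 2*(-(5 + 6)*4)/7 = -37 + 2*(-11*4)/7 = -37 + 2*(-1*44)/7 = -37 + (2/7)*(-44) = -37 - 88/7 = -347/7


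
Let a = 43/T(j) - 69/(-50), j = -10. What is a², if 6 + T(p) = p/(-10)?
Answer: 130321/2500 ≈ 52.128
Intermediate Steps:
T(p) = -6 - p/10 (T(p) = -6 + p/(-10) = -6 + p*(-⅒) = -6 - p/10)
a = -361/50 (a = 43/(-6 - ⅒*(-10)) - 69/(-50) = 43/(-6 + 1) - 69*(-1/50) = 43/(-5) + 69/50 = 43*(-⅕) + 69/50 = -43/5 + 69/50 = -361/50 ≈ -7.2200)
a² = (-361/50)² = 130321/2500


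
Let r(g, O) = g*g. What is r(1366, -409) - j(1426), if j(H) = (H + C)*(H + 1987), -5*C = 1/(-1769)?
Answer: -26543689203/8845 ≈ -3.0010e+6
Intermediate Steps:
r(g, O) = g**2
C = 1/8845 (C = -1/5/(-1769) = -1/5*(-1/1769) = 1/8845 ≈ 0.00011306)
j(H) = (1987 + H)*(1/8845 + H) (j(H) = (H + 1/8845)*(H + 1987) = (1/8845 + H)*(1987 + H) = (1987 + H)*(1/8845 + H))
r(1366, -409) - j(1426) = 1366**2 - (1987/8845 + 1426**2 + (17575016/8845)*1426) = 1865956 - (1987/8845 + 2033476 + 25061972816/8845) = 1865956 - 1*43048070023/8845 = 1865956 - 43048070023/8845 = -26543689203/8845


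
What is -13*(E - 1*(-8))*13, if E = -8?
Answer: 0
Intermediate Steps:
-13*(E - 1*(-8))*13 = -13*(-8 - 1*(-8))*13 = -13*(-8 + 8)*13 = -13*0*13 = 0*13 = 0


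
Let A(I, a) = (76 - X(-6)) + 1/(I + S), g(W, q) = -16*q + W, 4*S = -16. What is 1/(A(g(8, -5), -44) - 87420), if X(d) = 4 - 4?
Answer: -84/7336895 ≈ -1.1449e-5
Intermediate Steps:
S = -4 (S = (¼)*(-16) = -4)
X(d) = 0
g(W, q) = W - 16*q
A(I, a) = 76 + 1/(-4 + I) (A(I, a) = (76 - 1*0) + 1/(I - 4) = (76 + 0) + 1/(-4 + I) = 76 + 1/(-4 + I))
1/(A(g(8, -5), -44) - 87420) = 1/((-303 + 76*(8 - 16*(-5)))/(-4 + (8 - 16*(-5))) - 87420) = 1/((-303 + 76*(8 + 80))/(-4 + (8 + 80)) - 87420) = 1/((-303 + 76*88)/(-4 + 88) - 87420) = 1/((-303 + 6688)/84 - 87420) = 1/((1/84)*6385 - 87420) = 1/(6385/84 - 87420) = 1/(-7336895/84) = -84/7336895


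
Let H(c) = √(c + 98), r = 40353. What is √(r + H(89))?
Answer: √(40353 + √187) ≈ 200.91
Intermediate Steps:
H(c) = √(98 + c)
√(r + H(89)) = √(40353 + √(98 + 89)) = √(40353 + √187)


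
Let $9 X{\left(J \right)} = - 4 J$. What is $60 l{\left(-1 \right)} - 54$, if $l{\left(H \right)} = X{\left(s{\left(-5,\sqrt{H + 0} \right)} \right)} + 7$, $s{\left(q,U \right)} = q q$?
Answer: $- \frac{902}{3} \approx -300.67$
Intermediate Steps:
$s{\left(q,U \right)} = q^{2}$
$X{\left(J \right)} = - \frac{4 J}{9}$ ($X{\left(J \right)} = \frac{\left(-4\right) J}{9} = - \frac{4 J}{9}$)
$l{\left(H \right)} = - \frac{37}{9}$ ($l{\left(H \right)} = - \frac{4 \left(-5\right)^{2}}{9} + 7 = \left(- \frac{4}{9}\right) 25 + 7 = - \frac{100}{9} + 7 = - \frac{37}{9}$)
$60 l{\left(-1 \right)} - 54 = 60 \left(- \frac{37}{9}\right) - 54 = - \frac{740}{3} - 54 = - \frac{902}{3}$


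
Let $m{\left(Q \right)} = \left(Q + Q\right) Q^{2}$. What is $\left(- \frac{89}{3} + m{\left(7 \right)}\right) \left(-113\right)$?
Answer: $- \frac{222497}{3} \approx -74166.0$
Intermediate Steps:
$m{\left(Q \right)} = 2 Q^{3}$ ($m{\left(Q \right)} = 2 Q Q^{2} = 2 Q^{3}$)
$\left(- \frac{89}{3} + m{\left(7 \right)}\right) \left(-113\right) = \left(- \frac{89}{3} + 2 \cdot 7^{3}\right) \left(-113\right) = \left(\left(-89\right) \frac{1}{3} + 2 \cdot 343\right) \left(-113\right) = \left(- \frac{89}{3} + 686\right) \left(-113\right) = \frac{1969}{3} \left(-113\right) = - \frac{222497}{3}$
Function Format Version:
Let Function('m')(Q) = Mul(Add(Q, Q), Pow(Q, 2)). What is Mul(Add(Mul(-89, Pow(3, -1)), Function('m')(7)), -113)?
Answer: Rational(-222497, 3) ≈ -74166.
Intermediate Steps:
Function('m')(Q) = Mul(2, Pow(Q, 3)) (Function('m')(Q) = Mul(Mul(2, Q), Pow(Q, 2)) = Mul(2, Pow(Q, 3)))
Mul(Add(Mul(-89, Pow(3, -1)), Function('m')(7)), -113) = Mul(Add(Mul(-89, Pow(3, -1)), Mul(2, Pow(7, 3))), -113) = Mul(Add(Mul(-89, Rational(1, 3)), Mul(2, 343)), -113) = Mul(Add(Rational(-89, 3), 686), -113) = Mul(Rational(1969, 3), -113) = Rational(-222497, 3)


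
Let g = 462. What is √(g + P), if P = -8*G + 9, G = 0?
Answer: √471 ≈ 21.703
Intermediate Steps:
P = 9 (P = -8*0 + 9 = 0 + 9 = 9)
√(g + P) = √(462 + 9) = √471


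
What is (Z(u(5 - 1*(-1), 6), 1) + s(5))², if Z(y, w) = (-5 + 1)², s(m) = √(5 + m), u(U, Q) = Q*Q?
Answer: (16 + √10)² ≈ 367.19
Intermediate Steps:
u(U, Q) = Q²
Z(y, w) = 16 (Z(y, w) = (-4)² = 16)
(Z(u(5 - 1*(-1), 6), 1) + s(5))² = (16 + √(5 + 5))² = (16 + √10)²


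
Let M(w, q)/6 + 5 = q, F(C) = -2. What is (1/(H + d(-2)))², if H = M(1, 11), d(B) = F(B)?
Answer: 1/1156 ≈ 0.00086505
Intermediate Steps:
d(B) = -2
M(w, q) = -30 + 6*q
H = 36 (H = -30 + 6*11 = -30 + 66 = 36)
(1/(H + d(-2)))² = (1/(36 - 2))² = (1/34)² = 1/1156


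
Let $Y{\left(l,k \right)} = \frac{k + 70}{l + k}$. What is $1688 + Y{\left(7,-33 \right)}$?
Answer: $\frac{43851}{26} \approx 1686.6$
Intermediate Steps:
$Y{\left(l,k \right)} = \frac{70 + k}{k + l}$
$1688 + Y{\left(7,-33 \right)} = 1688 + \frac{70 - 33}{-33 + 7} = 1688 + \frac{1}{-26} \cdot 37 = 1688 - \frac{37}{26} = \frac{43851}{26}$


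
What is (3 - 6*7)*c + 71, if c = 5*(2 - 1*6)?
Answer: 851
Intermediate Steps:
c = -20 (c = 5*(2 - 6) = 5*(-4) = -20)
(3 - 6*7)*c + 71 = (3 - 6*7)*(-20) + 71 = (3 - 42)*(-20) + 71 = -39*(-20) + 71 = 780 + 71 = 851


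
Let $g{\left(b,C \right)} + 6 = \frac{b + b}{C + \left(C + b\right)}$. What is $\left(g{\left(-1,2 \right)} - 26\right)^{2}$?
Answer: $\frac{9604}{9} \approx 1067.1$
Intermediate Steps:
$g{\left(b,C \right)} = -6 + \frac{2 b}{b + 2 C}$ ($g{\left(b,C \right)} = -6 + \frac{b + b}{C + \left(C + b\right)} = -6 + \frac{2 b}{b + 2 C}$)
$\left(g{\left(-1,2 \right)} - 26\right)^{2} = \left(\frac{4 \left(\left(-1\right) \left(-1\right) - 6\right)}{-1 + 2 \cdot 2} - 26\right)^{2} = \left(\frac{4 \left(1 - 6\right)}{-1 + 4} - 26\right)^{2} = \left(4 \cdot \frac{1}{3} \left(-5\right) - 26\right)^{2} = \left(- \frac{20}{3} - 26\right)^{2} = \left(- \frac{98}{3}\right)^{2} = \frac{9604}{9}$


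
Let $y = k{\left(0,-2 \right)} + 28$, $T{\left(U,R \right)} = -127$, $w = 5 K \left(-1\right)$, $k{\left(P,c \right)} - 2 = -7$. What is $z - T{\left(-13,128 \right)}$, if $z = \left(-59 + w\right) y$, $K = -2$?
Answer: $-1000$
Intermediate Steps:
$k{\left(P,c \right)} = -5$ ($k{\left(P,c \right)} = 2 - 7 = -5$)
$w = 10$ ($w = 5 \left(-2\right) \left(-1\right) = \left(-10\right) \left(-1\right) = 10$)
$y = 23$ ($y = -5 + 28 = 23$)
$z = -1127$ ($z = \left(-59 + 10\right) 23 = \left(-49\right) 23 = -1127$)
$z - T{\left(-13,128 \right)} = -1127 - -127 = -1127 + 127 = -1000$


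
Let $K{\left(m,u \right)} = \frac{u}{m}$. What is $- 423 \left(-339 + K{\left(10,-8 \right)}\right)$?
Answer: $\frac{718677}{5} \approx 1.4374 \cdot 10^{5}$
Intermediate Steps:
$- 423 \left(-339 + K{\left(10,-8 \right)}\right) = - 423 \left(-339 - \frac{8}{10}\right) = - 423 \left(-339 - \frac{4}{5}\right) = \left(-423\right) \left(- \frac{1699}{5}\right) = \frac{718677}{5}$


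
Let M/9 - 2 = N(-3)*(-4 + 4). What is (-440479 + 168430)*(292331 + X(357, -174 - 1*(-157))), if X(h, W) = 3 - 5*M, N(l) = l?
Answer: -79504687956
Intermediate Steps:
M = 18 (M = 18 + 9*(-3*(-4 + 4)) = 18 + 9*(-3*0) = 18 + 9*0 = 18 + 0 = 18)
X(h, W) = -87 (X(h, W) = 3 - 5*18 = 3 - 90 = -87)
(-440479 + 168430)*(292331 + X(357, -174 - 1*(-157))) = (-440479 + 168430)*(292331 - 87) = -272049*292244 = -79504687956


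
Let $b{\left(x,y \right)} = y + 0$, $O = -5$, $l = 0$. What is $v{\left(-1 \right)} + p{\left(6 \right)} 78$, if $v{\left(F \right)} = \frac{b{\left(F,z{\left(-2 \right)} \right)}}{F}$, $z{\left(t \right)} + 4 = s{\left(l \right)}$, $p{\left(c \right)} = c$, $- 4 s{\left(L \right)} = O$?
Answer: $\frac{1883}{4} \approx 470.75$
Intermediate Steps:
$s{\left(L \right)} = \frac{5}{4}$ ($s{\left(L \right)} = \left(- \frac{1}{4}\right) \left(-5\right) = \frac{5}{4}$)
$z{\left(t \right)} = - \frac{11}{4}$ ($z{\left(t \right)} = -4 + \frac{5}{4} = - \frac{11}{4}$)
$b{\left(x,y \right)} = y$
$v{\left(F \right)} = - \frac{11}{4 F}$
$v{\left(-1 \right)} + p{\left(6 \right)} 78 = - \frac{11}{4 \left(-1\right)} + 6 \cdot 78 = \left(- \frac{11}{4}\right) \left(-1\right) + 468 = \frac{11}{4} + 468 = \frac{1883}{4}$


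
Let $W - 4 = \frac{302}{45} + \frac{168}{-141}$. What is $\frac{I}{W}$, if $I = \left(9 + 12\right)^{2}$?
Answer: $\frac{932715}{20134} \approx 46.325$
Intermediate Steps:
$I = 441$ ($I = 21^{2} = 441$)
$W = \frac{20134}{2115}$ ($W = 4 + \left(\frac{302}{45} + \frac{168}{-141}\right) = 4 + \left(302 \cdot \frac{1}{45} + 168 \left(- \frac{1}{141}\right)\right) = 4 + \left(\frac{302}{45} - \frac{56}{47}\right) = 4 + \frac{11674}{2115} = \frac{20134}{2115} \approx 9.5196$)
$\frac{I}{W} = \frac{441}{\frac{20134}{2115}} = 441 \cdot \frac{2115}{20134} = \frac{932715}{20134}$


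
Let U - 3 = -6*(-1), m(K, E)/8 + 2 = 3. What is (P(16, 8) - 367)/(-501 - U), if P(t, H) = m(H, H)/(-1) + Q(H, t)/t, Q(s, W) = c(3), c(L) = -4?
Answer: 1501/2040 ≈ 0.73578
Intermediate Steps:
m(K, E) = 8 (m(K, E) = -16 + 8*3 = -16 + 24 = 8)
Q(s, W) = -4
P(t, H) = -8 - 4/t (P(t, H) = 8/(-1) - 4/t = 8*(-1) - 4/t = -8 - 4/t)
U = 9 (U = 3 - 6*(-1) = 3 + 6 = 9)
(P(16, 8) - 367)/(-501 - U) = ((-8 - 4/16) - 367)/(-501 - 1*9) = ((-8 - 4*1/16) - 367)/(-501 - 9) = ((-8 - 1/4) - 367)/(-510) = (-33/4 - 367)*(-1/510) = -1501/4*(-1/510) = 1501/2040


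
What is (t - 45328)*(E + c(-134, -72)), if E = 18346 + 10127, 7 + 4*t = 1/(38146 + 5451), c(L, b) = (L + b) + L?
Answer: -111195182323393/87194 ≈ -1.2753e+9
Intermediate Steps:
c(L, b) = b + 2*L
t = -152589/87194 (t = -7/4 + 1/(4*(38146 + 5451)) = -7/4 + (1/4)/43597 = -7/4 + (1/4)*(1/43597) = -7/4 + 1/174388 = -152589/87194 ≈ -1.7500)
E = 28473
(t - 45328)*(E + c(-134, -72)) = (-152589/87194 - 45328)*(28473 + (-72 + 2*(-134))) = -3952482221*(28473 + (-72 - 268))/87194 = -3952482221*(28473 - 340)/87194 = -3952482221/87194*28133 = -111195182323393/87194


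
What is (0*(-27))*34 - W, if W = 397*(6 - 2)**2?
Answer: -6352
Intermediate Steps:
W = 6352 (W = 397*4**2 = 397*16 = 6352)
(0*(-27))*34 - W = (0*(-27))*34 - 1*6352 = 0*34 - 6352 = 0 - 6352 = -6352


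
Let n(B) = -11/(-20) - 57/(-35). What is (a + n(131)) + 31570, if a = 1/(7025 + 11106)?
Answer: 16028184779/507668 ≈ 31572.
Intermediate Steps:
n(B) = 61/28 (n(B) = -11*(-1/20) - 57*(-1/35) = 11/20 + 57/35 = 61/28)
a = 1/18131 ≈ 5.5154e-5
(a + n(131)) + 31570 = (1/18131 + 61/28) + 31570 = 1106019/507668 + 31570 = 16028184779/507668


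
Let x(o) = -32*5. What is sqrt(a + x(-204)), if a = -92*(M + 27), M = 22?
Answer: 2*I*sqrt(1167) ≈ 68.323*I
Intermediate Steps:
x(o) = -160
a = -4508 (a = -92*(22 + 27) = -92*49 = -4508)
sqrt(a + x(-204)) = sqrt(-4508 - 160) = sqrt(-4668) = 2*I*sqrt(1167)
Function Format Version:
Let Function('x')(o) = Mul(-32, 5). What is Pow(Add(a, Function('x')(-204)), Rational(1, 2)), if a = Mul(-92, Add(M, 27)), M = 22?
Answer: Mul(2, I, Pow(1167, Rational(1, 2))) ≈ Mul(68.323, I)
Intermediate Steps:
Function('x')(o) = -160
a = -4508 (a = Mul(-92, Add(22, 27)) = Mul(-92, 49) = -4508)
Pow(Add(a, Function('x')(-204)), Rational(1, 2)) = Pow(Add(-4508, -160), Rational(1, 2)) = Pow(-4668, Rational(1, 2)) = Mul(2, I, Pow(1167, Rational(1, 2)))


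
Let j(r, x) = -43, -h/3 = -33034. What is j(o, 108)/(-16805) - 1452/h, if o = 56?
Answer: -3356579/277568185 ≈ -0.012093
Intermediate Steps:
h = 99102 (h = -3*(-33034) = 99102)
j(o, 108)/(-16805) - 1452/h = -43/(-16805) - 1452/99102 = -43*(-1/16805) - 1452*1/99102 = 43/16805 - 242/16517 = -3356579/277568185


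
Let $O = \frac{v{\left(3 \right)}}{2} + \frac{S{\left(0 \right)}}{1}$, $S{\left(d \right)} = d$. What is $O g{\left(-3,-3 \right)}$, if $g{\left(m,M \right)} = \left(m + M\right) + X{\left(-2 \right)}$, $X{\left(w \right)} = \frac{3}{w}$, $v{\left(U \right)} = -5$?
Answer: $\frac{75}{4} \approx 18.75$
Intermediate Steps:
$g{\left(m,M \right)} = - \frac{3}{2} + M + m$ ($g{\left(m,M \right)} = \left(m + M\right) + \frac{3}{-2} = \left(M + m\right) + 3 \left(- \frac{1}{2}\right) = \left(M + m\right) - \frac{3}{2} = - \frac{3}{2} + M + m$)
$O = - \frac{5}{2}$ ($O = - \frac{5}{2} + \frac{0}{1} = \left(-5\right) \frac{1}{2} + 0 \cdot 1 = - \frac{5}{2} + 0 = - \frac{5}{2} \approx -2.5$)
$O g{\left(-3,-3 \right)} = - \frac{5 \left(- \frac{3}{2} - 3 - 3\right)}{2} = \left(- \frac{5}{2}\right) \left(- \frac{15}{2}\right) = \frac{75}{4}$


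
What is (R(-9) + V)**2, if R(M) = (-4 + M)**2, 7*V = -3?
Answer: 1392400/49 ≈ 28416.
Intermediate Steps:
V = -3/7 (V = (1/7)*(-3) = -3/7 ≈ -0.42857)
(R(-9) + V)**2 = ((-4 - 9)**2 - 3/7)**2 = ((-13)**2 - 3/7)**2 = (169 - 3/7)**2 = (1180/7)**2 = 1392400/49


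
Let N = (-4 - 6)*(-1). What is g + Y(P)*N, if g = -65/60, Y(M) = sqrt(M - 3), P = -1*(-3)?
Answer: -13/12 ≈ -1.0833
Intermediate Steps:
N = 10 (N = -10*(-1) = 10)
P = 3
Y(M) = sqrt(-3 + M)
g = -13/12 (g = -65*1/60 = -13/12 ≈ -1.0833)
g + Y(P)*N = -13/12 + sqrt(-3 + 3)*10 = -13/12 + sqrt(0)*10 = -13/12 + 0*10 = -13/12 + 0 = -13/12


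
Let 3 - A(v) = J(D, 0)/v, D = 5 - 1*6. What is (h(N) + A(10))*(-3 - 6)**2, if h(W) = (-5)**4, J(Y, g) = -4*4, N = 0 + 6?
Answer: 254988/5 ≈ 50998.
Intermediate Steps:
D = -1 (D = 5 - 6 = -1)
N = 6
J(Y, g) = -16
h(W) = 625
A(v) = 3 + 16/v (A(v) = 3 - (-16)/v = 3 + 16/v)
(h(N) + A(10))*(-3 - 6)**2 = (625 + (3 + 16/10))*(-3 - 6)**2 = (625 + (3 + 16*(1/10)))*(-9)**2 = (625 + (3 + 8/5))*81 = (625 + 23/5)*81 = (3148/5)*81 = 254988/5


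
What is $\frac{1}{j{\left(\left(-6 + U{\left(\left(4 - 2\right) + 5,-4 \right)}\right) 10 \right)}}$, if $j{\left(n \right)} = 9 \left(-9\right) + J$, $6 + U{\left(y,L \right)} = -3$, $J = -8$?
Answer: $- \frac{1}{89} \approx -0.011236$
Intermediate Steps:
$U{\left(y,L \right)} = -9$ ($U{\left(y,L \right)} = -6 - 3 = -9$)
$j{\left(n \right)} = -89$ ($j{\left(n \right)} = 9 \left(-9\right) - 8 = -81 - 8 = -89$)
$\frac{1}{j{\left(\left(-6 + U{\left(\left(4 - 2\right) + 5,-4 \right)}\right) 10 \right)}} = \frac{1}{-89} = - \frac{1}{89}$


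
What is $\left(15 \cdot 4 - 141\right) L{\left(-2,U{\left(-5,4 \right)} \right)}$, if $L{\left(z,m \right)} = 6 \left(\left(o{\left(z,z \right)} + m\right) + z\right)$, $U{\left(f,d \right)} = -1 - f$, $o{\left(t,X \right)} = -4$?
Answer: $972$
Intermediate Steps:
$L{\left(z,m \right)} = -24 + 6 m + 6 z$ ($L{\left(z,m \right)} = 6 \left(\left(-4 + m\right) + z\right) = 6 \left(-4 + m + z\right) = -24 + 6 m + 6 z$)
$\left(15 \cdot 4 - 141\right) L{\left(-2,U{\left(-5,4 \right)} \right)} = \left(15 \cdot 4 - 141\right) \left(-24 + 6 \left(-1 - -5\right) + 6 \left(-2\right)\right) = \left(60 - 141\right) \left(-24 + 6 \left(-1 + 5\right) - 12\right) = - 81 \left(-24 + 6 \cdot 4 - 12\right) = - 81 \left(-24 + 24 - 12\right) = \left(-81\right) \left(-12\right) = 972$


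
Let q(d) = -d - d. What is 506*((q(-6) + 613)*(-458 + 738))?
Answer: 88550000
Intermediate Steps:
q(d) = -2*d
506*((q(-6) + 613)*(-458 + 738)) = 506*((-2*(-6) + 613)*(-458 + 738)) = 506*((12 + 613)*280) = 506*(625*280) = 506*175000 = 88550000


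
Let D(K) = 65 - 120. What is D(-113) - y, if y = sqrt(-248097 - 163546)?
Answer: -55 - I*sqrt(411643) ≈ -55.0 - 641.59*I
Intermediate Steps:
D(K) = -55
y = I*sqrt(411643) (y = sqrt(-411643) = I*sqrt(411643) ≈ 641.59*I)
D(-113) - y = -55 - I*sqrt(411643)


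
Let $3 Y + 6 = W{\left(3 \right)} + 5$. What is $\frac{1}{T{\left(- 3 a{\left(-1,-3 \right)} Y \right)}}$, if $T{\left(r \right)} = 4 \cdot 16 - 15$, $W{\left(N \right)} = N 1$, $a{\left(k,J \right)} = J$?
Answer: $\frac{1}{49} \approx 0.020408$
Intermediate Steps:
$W{\left(N \right)} = N$
$Y = \frac{2}{3}$ ($Y = -2 + \frac{3 + 5}{3} = -2 + \frac{1}{3} \cdot 8 = -2 + \frac{8}{3} = \frac{2}{3} \approx 0.66667$)
$T{\left(r \right)} = 49$ ($T{\left(r \right)} = 64 - 15 = 49$)
$\frac{1}{T{\left(- 3 a{\left(-1,-3 \right)} Y \right)}} = \frac{1}{49}$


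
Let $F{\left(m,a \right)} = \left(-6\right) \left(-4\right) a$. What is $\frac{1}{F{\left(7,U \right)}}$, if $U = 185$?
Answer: $\frac{1}{4440} \approx 0.00022523$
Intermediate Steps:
$F{\left(m,a \right)} = 24 a$
$\frac{1}{F{\left(7,U \right)}} = \frac{1}{24 \cdot 185} = \frac{1}{4440}$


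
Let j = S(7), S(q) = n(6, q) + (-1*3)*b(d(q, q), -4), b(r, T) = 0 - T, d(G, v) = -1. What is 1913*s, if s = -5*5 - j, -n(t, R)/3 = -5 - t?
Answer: -87998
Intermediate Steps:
b(r, T) = -T
n(t, R) = 15 + 3*t (n(t, R) = -3*(-5 - t) = 15 + 3*t)
S(q) = 21 (S(q) = (15 + 3*6) + (-1*3)*(-1*(-4)) = (15 + 18) - 3*4 = 33 - 12 = 21)
j = 21
s = -46 (s = -5*5 - 1*21 = -25 - 21 = -46)
1913*s = 1913*(-46) = -87998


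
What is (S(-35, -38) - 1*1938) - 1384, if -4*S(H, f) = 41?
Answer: -13329/4 ≈ -3332.3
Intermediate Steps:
S(H, f) = -41/4 (S(H, f) = -¼*41 = -41/4)
(S(-35, -38) - 1*1938) - 1384 = (-41/4 - 1*1938) - 1384 = (-41/4 - 1938) - 1384 = -7793/4 - 1384 = -13329/4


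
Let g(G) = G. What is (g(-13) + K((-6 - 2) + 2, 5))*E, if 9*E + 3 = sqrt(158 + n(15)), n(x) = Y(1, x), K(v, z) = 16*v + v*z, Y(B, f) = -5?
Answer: 139/3 - 139*sqrt(17)/3 ≈ -144.70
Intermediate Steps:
n(x) = -5
E = -1/3 + sqrt(17)/3 (E = -1/3 + sqrt(158 - 5)/9 = -1/3 + sqrt(153)/9 = -1/3 + (3*sqrt(17))/9 = -1/3 + sqrt(17)/3 ≈ 1.0410)
(g(-13) + K((-6 - 2) + 2, 5))*E = (-13 + ((-6 - 2) + 2)*(16 + 5))*(-1/3 + sqrt(17)/3) = (-13 + (-8 + 2)*21)*(-1/3 + sqrt(17)/3) = (-13 - 6*21)*(-1/3 + sqrt(17)/3) = (-13 - 126)*(-1/3 + sqrt(17)/3) = -139*(-1/3 + sqrt(17)/3) = 139/3 - 139*sqrt(17)/3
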